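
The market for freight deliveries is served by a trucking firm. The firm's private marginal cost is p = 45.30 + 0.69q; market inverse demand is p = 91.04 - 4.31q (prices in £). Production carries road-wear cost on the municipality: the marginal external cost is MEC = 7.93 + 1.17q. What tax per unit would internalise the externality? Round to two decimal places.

Social marginal cost = private MC + MEC = 53.23 + 1.86q.
Set SMC = demand: 53.23 + 1.86q = 91.04 - 4.31q → q* = 6.1280.
The Pigouvian tax equals MEC at q*: 7.93 + 1.17×6.1280 = 15.0998.

tax = £15.10 per unit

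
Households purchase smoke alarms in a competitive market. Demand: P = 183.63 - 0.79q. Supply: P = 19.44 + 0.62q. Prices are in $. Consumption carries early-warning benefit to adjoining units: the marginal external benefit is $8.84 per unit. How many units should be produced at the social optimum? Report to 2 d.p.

Social marginal benefit = demand + MEB = 192.47 - 0.79q.
Set SMB = MC: 192.47 - 0.79q = 19.44 + 0.62q → q* = 122.7163.

q* = 122.72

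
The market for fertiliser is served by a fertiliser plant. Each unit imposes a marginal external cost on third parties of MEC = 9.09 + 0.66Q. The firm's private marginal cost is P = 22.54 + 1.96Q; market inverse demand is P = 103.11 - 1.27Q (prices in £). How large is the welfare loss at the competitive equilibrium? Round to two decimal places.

DWL = £83.93

Market equilibrium (private): 22.54 + 1.96Q = 103.11 - 1.27Q → Q_m = 24.9443.
Social marginal cost = private MC + MEC = 31.63 + 2.62Q.
Set SMC = demand: 31.63 + 2.62Q = 103.11 - 1.27Q → Q* = 18.3753.
Height of the DWL triangle at Q_m is SMC(Q_m) − demand(Q_m) = MEC(Q_m) = 25.5532.
DWL = ½ × 6.5690 × 25.5532 = 83.9295.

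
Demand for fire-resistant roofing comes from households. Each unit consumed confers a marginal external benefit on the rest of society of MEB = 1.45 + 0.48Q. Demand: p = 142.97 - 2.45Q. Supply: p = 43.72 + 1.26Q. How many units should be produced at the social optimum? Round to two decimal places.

Social marginal benefit = demand + MEB = 144.42 - 1.97Q.
Set SMB = MC: 144.42 - 1.97Q = 43.72 + 1.26Q → Q* = 31.1765.

Q* = 31.18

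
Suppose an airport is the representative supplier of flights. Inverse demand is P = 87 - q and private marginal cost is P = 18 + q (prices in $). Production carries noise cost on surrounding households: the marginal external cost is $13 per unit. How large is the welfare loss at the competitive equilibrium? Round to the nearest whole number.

Market equilibrium (private): 18 + q = 87 - q → q_m = 34.5000.
Social marginal cost = private MC + MEC = 31 + q.
Set SMC = demand: 31 + q = 87 - q → q* = 28.0000.
Between q* and q_m the wedge SMC − demand runs linearly from 0 to MEC(q_m), so the loss is a triangle.
DWL = ½ × 6.5000 × 13.0000 = 42.2500.

DWL = $42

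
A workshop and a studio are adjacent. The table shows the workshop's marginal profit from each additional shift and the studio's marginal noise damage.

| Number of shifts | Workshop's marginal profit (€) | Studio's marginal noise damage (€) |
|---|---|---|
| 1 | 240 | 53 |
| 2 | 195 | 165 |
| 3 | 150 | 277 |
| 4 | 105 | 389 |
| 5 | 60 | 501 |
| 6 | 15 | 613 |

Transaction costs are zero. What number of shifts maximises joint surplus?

2

Bargaining reaches the level where marginal profit last exceeds marginal noise damage.
That holds through level 2 (195 ≥ 165) but not at 3 (150 < 277).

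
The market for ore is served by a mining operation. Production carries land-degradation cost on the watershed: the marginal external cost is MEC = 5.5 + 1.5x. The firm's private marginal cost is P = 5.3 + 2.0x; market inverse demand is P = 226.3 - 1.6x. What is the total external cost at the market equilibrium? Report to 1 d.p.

Market equilibrium (private): 5.3 + 2.0x = 226.3 - 1.6x → x_m = 61.3889.
Total external cost = ∫₀^{x_m} (5.5 + 1.5x) dx = 5.5×61.3889 + ½×1.5×61.3889² = 3164.0867.

3164.1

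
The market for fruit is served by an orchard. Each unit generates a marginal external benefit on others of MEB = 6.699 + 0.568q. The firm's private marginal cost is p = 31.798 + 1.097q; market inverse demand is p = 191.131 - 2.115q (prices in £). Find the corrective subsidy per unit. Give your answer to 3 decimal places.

subsidy = £42.367 per unit

Social marginal cost = private MC − MEB = 25.099 + 0.529q.
Set SMC = demand: 25.099 + 0.529q = 191.131 - 2.115q → q* = 62.7958.
The Pigouvian subsidy equals MEB at q*: 6.699 + 0.568×62.7958 = 42.3670.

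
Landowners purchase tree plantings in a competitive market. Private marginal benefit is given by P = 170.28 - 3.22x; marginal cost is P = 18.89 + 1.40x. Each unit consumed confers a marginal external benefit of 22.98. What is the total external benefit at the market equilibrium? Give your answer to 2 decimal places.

Market equilibrium (private): 18.89 + 1.40x = 170.28 - 3.22x → x_m = 32.7684.
Total external benefit = MEB × x_m = 22.98 × 32.7684 = 753.0178.

753.02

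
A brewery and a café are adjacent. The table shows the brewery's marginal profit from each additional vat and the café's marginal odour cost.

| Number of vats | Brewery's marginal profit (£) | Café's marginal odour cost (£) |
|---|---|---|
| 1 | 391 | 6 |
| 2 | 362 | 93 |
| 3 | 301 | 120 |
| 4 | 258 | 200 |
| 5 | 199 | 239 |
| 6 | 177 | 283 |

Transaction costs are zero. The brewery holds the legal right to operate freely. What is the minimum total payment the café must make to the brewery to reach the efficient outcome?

Left alone the brewery would choose level 6 (marginal profit stays positive).
Efficient level: k* = 4 (marginal profit ≥ marginal odour cost through 4).
The café must at least cover the brewery's forgone profit from cutting 6→4: 199 + 177 = 376.

£376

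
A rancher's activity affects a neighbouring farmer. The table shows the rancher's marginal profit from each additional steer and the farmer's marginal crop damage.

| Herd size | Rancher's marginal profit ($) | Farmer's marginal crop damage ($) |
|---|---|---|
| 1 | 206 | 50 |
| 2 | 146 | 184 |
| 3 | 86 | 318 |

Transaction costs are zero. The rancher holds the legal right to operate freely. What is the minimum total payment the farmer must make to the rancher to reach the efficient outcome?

Left alone the rancher would choose level 3 (marginal profit stays positive).
Efficient level: k* = 1 (marginal profit ≥ marginal crop damage through 1).
The farmer must at least cover the rancher's forgone profit from cutting 3→1: 146 + 86 = 232.

$232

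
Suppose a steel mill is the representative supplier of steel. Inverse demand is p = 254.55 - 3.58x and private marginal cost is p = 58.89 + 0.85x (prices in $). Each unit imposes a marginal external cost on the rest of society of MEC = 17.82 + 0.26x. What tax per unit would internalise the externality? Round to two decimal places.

Social marginal cost = private MC + MEC = 76.71 + 1.11x.
Set SMC = demand: 76.71 + 1.11x = 254.55 - 3.58x → x* = 37.9190.
The Pigouvian tax equals MEC at x*: 17.82 + 0.26×37.9190 = 27.6789.

tax = $27.68 per unit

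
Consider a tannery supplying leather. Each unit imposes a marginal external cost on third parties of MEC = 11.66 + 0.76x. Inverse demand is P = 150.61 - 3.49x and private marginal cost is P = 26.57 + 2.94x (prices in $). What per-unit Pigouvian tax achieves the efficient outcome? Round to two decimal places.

Social marginal cost = private MC + MEC = 38.23 + 3.70x.
Set SMC = demand: 38.23 + 3.70x = 150.61 - 3.49x → x* = 15.6300.
The Pigouvian tax equals MEC at x*: 11.66 + 0.76×15.6300 = 23.5388.

tax = $23.54 per unit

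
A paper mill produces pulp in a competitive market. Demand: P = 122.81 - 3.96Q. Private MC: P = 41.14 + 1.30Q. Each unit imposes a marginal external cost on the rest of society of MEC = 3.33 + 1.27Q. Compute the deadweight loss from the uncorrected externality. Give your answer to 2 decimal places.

Market equilibrium (private): 41.14 + 1.30Q = 122.81 - 3.96Q → Q_m = 15.5266.
Social marginal cost = private MC + MEC = 44.47 + 2.57Q.
Set SMC = demand: 44.47 + 2.57Q = 122.81 - 3.96Q → Q* = 11.9969.
The loss is the area between SMC and demand from Q* to Q_m; with linear curves that's a triangle of height MEC(Q_m).
DWL = ½ × 3.5297 × 23.0488 = 40.6777.

DWL = 40.68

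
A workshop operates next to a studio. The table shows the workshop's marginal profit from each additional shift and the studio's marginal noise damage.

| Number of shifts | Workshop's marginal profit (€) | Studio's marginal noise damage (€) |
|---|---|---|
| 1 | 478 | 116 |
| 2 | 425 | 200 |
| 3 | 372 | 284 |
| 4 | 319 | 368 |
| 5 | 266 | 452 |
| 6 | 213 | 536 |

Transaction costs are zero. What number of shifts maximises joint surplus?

Bargaining reaches the level where marginal profit last exceeds marginal noise damage.
That holds through level 3 (372 ≥ 284) but not at 4 (319 < 368).

3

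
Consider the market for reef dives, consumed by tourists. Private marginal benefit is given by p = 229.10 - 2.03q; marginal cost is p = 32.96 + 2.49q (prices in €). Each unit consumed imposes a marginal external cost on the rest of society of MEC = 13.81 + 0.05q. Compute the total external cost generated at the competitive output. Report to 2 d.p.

€646.34

Market equilibrium (private): 32.96 + 2.49q = 229.10 - 2.03q → q_m = 43.3938.
Total external cost = ∫₀^{q_m} (13.81 + 0.05q) dq = 13.81×43.3938 + ½×0.05×43.3938² = 646.3439.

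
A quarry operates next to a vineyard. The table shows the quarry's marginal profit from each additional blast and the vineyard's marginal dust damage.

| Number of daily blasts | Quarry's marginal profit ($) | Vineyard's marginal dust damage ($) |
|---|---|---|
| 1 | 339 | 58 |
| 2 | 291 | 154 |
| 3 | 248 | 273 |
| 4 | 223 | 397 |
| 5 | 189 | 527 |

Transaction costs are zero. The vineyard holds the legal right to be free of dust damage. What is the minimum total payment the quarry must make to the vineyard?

Efficient level: marginal profit ≥ marginal dust damage through level 2, so k* = 2.
With the vineyard holding the right, the quarry must at least compensate total damage at k*: 58 + 154 = 212.

$212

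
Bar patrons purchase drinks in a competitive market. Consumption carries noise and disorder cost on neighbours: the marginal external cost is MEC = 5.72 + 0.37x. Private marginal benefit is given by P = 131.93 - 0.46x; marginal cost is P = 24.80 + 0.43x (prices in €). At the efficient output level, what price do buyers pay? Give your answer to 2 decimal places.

P = €94.91

Social marginal benefit = demand − MEC = 126.21 - 0.83x.
Set SMB = MC: 126.21 - 0.83x = 24.80 + 0.43x → x* = 80.4841.
Consumer price on the demand curve at x*: 131.93 − 0.46×80.4841 = 94.9073.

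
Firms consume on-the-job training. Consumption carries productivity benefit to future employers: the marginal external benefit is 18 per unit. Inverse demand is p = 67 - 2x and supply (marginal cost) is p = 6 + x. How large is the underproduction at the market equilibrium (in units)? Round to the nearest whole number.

Market equilibrium (private): 6 + x = 67 - 2x → x_m = 20.3333.
Social marginal benefit = demand + MEB = 85 - 2x.
Set SMB = MC: 85 - 2x = 6 + x → x* = 26.3333.
Gap = |20.3333 − 26.3333| = 6.0000.

6 units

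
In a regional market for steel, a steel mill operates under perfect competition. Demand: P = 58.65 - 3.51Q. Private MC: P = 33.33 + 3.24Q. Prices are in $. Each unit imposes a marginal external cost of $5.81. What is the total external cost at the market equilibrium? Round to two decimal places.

Market equilibrium (private): 33.33 + 3.24Q = 58.65 - 3.51Q → Q_m = 3.7511.
Total external cost = MEC × Q_m = 5.81 × 3.7511 = 21.7939.

$21.79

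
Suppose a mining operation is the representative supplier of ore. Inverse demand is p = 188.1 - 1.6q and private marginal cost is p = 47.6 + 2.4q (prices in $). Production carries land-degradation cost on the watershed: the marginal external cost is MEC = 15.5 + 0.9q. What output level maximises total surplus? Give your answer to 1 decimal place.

Social marginal cost = private MC + MEC = 63.1 + 3.3q.
Set SMC = demand: 63.1 + 3.3q = 188.1 - 1.6q → q* = 25.5102.

q* = 25.5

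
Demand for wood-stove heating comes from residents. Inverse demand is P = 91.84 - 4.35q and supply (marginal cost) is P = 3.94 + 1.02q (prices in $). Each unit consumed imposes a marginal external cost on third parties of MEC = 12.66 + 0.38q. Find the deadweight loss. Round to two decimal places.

Market equilibrium (private): 3.94 + 1.02q = 91.84 - 4.35q → q_m = 16.3687.
Social marginal benefit = demand − MEC = 79.18 - 4.73q.
Set SMB = MC: 79.18 - 4.73q = 3.94 + 1.02q → q* = 13.0852.
Between q* and q_m the wedge MC − SMB runs linearly from 0 to MEC(q_m), so the loss is a triangle.
DWL = ½ × 3.2835 × 18.8801 = 30.9964.

DWL = $31.00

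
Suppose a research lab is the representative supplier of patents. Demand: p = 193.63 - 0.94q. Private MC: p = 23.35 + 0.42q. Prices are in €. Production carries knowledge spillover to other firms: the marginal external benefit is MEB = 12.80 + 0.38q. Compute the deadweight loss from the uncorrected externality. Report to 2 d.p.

Market equilibrium (private): 23.35 + 0.42q = 193.63 - 0.94q → q_m = 125.2059.
Social marginal cost = private MC − MEB = 10.55 + 0.04q.
Set SMC = demand: 10.55 + 0.04q = 193.63 - 0.94q → q* = 186.8163.
Between q* and q_m the wedge demand − SMC runs linearly from 0 to MEB(q_m), so the loss is a triangle.
DWL = ½ × 61.6104 × 60.3782 = 1859.9625.

DWL = €1859.96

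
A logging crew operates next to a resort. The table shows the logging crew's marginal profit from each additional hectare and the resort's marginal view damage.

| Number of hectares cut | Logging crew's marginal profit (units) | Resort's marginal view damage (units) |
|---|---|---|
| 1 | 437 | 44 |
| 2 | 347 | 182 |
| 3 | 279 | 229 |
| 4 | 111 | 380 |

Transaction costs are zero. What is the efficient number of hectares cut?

3

Bargaining reaches the level where marginal profit last exceeds marginal view damage.
That holds through level 3 (279 ≥ 229) but not at 4 (111 < 380).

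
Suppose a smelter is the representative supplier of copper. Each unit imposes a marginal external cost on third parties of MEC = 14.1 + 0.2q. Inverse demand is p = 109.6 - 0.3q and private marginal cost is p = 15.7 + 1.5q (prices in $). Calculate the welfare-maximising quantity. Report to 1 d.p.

q* = 39.9

Social marginal cost = private MC + MEC = 29.8 + 1.7q.
Set SMC = demand: 29.8 + 1.7q = 109.6 - 0.3q → q* = 39.9000.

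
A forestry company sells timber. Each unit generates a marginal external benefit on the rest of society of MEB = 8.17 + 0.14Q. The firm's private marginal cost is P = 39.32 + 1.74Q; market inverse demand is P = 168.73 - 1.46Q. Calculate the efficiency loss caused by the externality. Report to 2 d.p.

Market equilibrium (private): 39.32 + 1.74Q = 168.73 - 1.46Q → Q_m = 40.4406.
Social marginal cost = private MC − MEB = 31.15 + 1.60Q.
Set SMC = demand: 31.15 + 1.60Q = 168.73 - 1.46Q → Q* = 44.9608.
Between Q* and Q_m the wedge demand − SMC runs linearly from 0 to MEB(Q_m), so the loss is a triangle.
DWL = ½ × 4.5202 × 13.8317 = 31.2610.

DWL = 31.26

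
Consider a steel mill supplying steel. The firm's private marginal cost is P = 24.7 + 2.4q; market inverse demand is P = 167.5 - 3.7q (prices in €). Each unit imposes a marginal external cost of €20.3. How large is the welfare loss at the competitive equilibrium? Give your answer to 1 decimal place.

DWL = €33.8

Market equilibrium (private): 24.7 + 2.4q = 167.5 - 3.7q → q_m = 23.4098.
Social marginal cost = private MC + MEC = 45.0 + 2.4q.
Set SMC = demand: 45.0 + 2.4q = 167.5 - 3.7q → q* = 20.0820.
The welfare-loss triangle has base |q_m − q*| and height MEC(q_m) (the vertical gap between SMC and demand is zero at q* and MEC at q_m).
DWL = ½ × 3.3278 × 20.3000 = 33.7772.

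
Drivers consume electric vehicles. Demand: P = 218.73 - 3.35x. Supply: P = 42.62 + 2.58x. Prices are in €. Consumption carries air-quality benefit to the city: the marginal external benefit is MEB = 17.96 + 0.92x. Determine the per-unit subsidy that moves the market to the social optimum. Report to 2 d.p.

Social marginal benefit = demand + MEB = 236.69 - 2.43x.
Set SMB = MC: 236.69 - 2.43x = 42.62 + 2.58x → x* = 38.7365.
The Pigouvian subsidy equals MEB at x*: 17.96 + 0.92×38.7365 = 53.5976.

subsidy = €53.60 per unit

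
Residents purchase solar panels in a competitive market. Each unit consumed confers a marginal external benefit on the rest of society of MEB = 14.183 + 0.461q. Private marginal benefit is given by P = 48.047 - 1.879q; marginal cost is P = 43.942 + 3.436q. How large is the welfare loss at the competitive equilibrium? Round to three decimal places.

Market equilibrium (private): 43.942 + 3.436q = 48.047 - 1.879q → q_m = 0.7723.
Social marginal benefit = demand + MEB = 62.230 - 1.418q.
Set SMB = MC: 62.230 - 1.418q = 43.942 + 3.436q → q* = 3.7676.
The welfare-loss triangle has base |q_m − q*| and height MEB(q_m) (the vertical gap between SMB and MC is zero at q* and MEB at q_m).
DWL = ½ × 2.9953 × 14.5390 = 21.7743.

DWL = 21.774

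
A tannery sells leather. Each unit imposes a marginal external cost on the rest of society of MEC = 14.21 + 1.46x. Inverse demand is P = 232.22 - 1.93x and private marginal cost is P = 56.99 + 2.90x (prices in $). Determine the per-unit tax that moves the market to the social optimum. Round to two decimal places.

Social marginal cost = private MC + MEC = 71.20 + 4.36x.
Set SMC = demand: 71.20 + 4.36x = 232.22 - 1.93x → x* = 25.5994.
The Pigouvian tax equals MEC at x*: 14.21 + 1.46×25.5994 = 51.5851.

tax = $51.59 per unit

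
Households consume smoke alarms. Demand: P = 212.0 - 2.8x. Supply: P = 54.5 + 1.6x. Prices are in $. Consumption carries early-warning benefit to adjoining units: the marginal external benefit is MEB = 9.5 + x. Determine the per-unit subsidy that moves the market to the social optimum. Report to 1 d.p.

subsidy = $58.6 per unit

Social marginal benefit = demand + MEB = 221.5 - 1.8x.
Set SMB = MC: 221.5 - 1.8x = 54.5 + 1.6x → x* = 49.1176.
The Pigouvian subsidy equals MEB at x*: 9.5 + 1.0×49.1176 = 58.6176.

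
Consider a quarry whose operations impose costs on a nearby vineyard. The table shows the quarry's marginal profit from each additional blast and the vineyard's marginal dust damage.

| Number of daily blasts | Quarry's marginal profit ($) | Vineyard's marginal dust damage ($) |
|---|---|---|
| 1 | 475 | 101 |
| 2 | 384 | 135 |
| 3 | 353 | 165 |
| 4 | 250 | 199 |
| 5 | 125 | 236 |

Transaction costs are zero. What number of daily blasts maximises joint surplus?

Bargaining reaches the level where marginal profit last exceeds marginal dust damage.
That holds through level 4 (250 ≥ 199) but not at 5 (125 < 236).

4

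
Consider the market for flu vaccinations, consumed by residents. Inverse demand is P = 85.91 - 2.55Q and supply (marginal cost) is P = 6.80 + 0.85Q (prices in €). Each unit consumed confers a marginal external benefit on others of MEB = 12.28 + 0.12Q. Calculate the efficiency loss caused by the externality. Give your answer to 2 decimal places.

DWL = €34.63

Market equilibrium (private): 6.80 + 0.85Q = 85.91 - 2.55Q → Q_m = 23.2676.
Social marginal benefit = demand + MEB = 98.19 - 2.43Q.
Set SMB = MC: 98.19 - 2.43Q = 6.80 + 0.85Q → Q* = 27.8628.
The loss is the area between SMB and MC from Q* to Q_m; with linear curves that's a triangle of height MEB(Q_m).
DWL = ½ × 4.5952 × 15.0721 = 34.6297.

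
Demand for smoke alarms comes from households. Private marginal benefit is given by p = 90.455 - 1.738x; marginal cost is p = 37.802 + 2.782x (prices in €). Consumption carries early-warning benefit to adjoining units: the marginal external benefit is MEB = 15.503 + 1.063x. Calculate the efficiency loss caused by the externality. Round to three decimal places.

Market equilibrium (private): 37.802 + 2.782x = 90.455 - 1.738x → x_m = 11.6489.
Social marginal benefit = demand + MEB = 105.958 - 0.675x.
Set SMB = MC: 105.958 - 0.675x = 37.802 + 2.782x → x* = 19.7154.
The loss is the area between SMB and MC from x* to x_m; with linear curves that's a triangle of height MEB(x_m).
DWL = ½ × 8.0665 × 27.8858 = 112.4704.

DWL = €112.470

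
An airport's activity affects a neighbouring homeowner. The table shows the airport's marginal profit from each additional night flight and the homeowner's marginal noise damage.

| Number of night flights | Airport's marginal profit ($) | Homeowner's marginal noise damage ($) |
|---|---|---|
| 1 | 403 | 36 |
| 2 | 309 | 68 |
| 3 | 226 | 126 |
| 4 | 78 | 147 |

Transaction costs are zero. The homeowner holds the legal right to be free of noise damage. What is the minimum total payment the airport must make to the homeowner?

Efficient level: marginal profit ≥ marginal noise damage through level 3, so k* = 3.
With the homeowner holding the right, the airport must at least compensate total damage at k*: 36 + 68 + 126 = 230.

$230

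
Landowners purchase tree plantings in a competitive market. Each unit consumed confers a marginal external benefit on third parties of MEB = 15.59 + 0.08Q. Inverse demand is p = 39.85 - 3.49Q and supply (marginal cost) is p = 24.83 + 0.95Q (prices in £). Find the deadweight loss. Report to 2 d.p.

DWL = £28.85

Market equilibrium (private): 24.83 + 0.95Q = 39.85 - 3.49Q → Q_m = 3.3829.
Social marginal benefit = demand + MEB = 55.44 - 3.41Q.
Set SMB = MC: 55.44 - 3.41Q = 24.83 + 0.95Q → Q* = 7.0206.
The loss is the area between SMB and MC from Q* to Q_m; with linear curves that's a triangle of height MEB(Q_m).
DWL = ½ × 3.6377 × 15.8606 = 28.8481.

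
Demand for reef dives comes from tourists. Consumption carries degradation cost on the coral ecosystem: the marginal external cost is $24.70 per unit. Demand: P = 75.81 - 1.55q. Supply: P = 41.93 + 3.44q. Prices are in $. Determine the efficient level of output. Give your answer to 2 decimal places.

Social marginal benefit = demand − MEC = 51.11 - 1.55q.
Set SMB = MC: 51.11 - 1.55q = 41.93 + 3.44q → q* = 1.8397.

q* = 1.84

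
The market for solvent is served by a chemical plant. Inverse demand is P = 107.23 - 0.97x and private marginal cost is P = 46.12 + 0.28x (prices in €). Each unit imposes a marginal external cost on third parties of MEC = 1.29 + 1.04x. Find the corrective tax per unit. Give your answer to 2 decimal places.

Social marginal cost = private MC + MEC = 47.41 + 1.32x.
Set SMC = demand: 47.41 + 1.32x = 107.23 - 0.97x → x* = 26.1223.
The Pigouvian tax equals MEC at x*: 1.29 + 1.04×26.1223 = 28.4572.

tax = €28.46 per unit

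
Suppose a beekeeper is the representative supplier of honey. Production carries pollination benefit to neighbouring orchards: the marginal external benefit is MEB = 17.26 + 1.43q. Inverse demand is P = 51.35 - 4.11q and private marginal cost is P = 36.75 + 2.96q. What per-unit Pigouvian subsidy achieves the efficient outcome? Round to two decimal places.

Social marginal cost = private MC − MEB = 19.49 + 1.53q.
Set SMC = demand: 19.49 + 1.53q = 51.35 - 4.11q → q* = 5.6489.
The Pigouvian subsidy equals MEB at q*: 17.26 + 1.43×5.6489 = 25.3379.

subsidy = 25.34 per unit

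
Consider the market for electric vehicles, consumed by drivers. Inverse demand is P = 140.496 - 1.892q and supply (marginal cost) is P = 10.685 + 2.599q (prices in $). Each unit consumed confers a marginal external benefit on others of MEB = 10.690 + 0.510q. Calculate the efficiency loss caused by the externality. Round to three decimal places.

Market equilibrium (private): 10.685 + 2.599q = 140.496 - 1.892q → q_m = 28.9047.
Social marginal benefit = demand + MEB = 151.186 - 1.382q.
Set SMB = MC: 151.186 - 1.382q = 10.685 + 2.599q → q* = 35.2929.
The loss is the area between SMB and MC from q* to q_m; with linear curves that's a triangle of height MEB(q_m).
DWL = ½ × 6.3882 × 25.4314 = 81.2304.

DWL = $81.230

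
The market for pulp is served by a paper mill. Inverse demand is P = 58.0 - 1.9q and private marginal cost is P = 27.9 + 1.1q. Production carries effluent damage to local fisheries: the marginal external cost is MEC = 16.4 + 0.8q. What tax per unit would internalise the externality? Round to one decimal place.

Social marginal cost = private MC + MEC = 44.3 + 1.9q.
Set SMC = demand: 44.3 + 1.9q = 58.0 - 1.9q → q* = 3.6053.
The Pigouvian tax equals MEC at q*: 16.4 + 0.8×3.6053 = 19.2842.

tax = 19.3 per unit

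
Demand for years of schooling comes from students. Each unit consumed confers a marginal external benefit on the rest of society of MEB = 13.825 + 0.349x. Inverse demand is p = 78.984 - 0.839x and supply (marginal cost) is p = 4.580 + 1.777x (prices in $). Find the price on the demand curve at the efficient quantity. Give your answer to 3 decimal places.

Social marginal benefit = demand + MEB = 92.809 - 0.490x.
Set SMB = MC: 92.809 - 0.490x = 4.580 + 1.777x → x* = 38.9188.
Consumer price on the demand curve at x*: 78.984 − 0.839×38.9188 = 46.3311.

P = $46.331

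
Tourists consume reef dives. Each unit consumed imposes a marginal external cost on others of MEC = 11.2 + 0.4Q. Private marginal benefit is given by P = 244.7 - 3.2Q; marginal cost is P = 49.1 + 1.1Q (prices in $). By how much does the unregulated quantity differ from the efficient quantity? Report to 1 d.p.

6.3 units

Market equilibrium (private): 49.1 + 1.1Q = 244.7 - 3.2Q → Q_m = 45.4884.
Social marginal benefit = demand − MEC = 233.5 - 3.6Q.
Set SMB = MC: 233.5 - 3.6Q = 49.1 + 1.1Q → Q* = 39.2340.
Gap = |45.4884 − 39.2340| = 6.2544.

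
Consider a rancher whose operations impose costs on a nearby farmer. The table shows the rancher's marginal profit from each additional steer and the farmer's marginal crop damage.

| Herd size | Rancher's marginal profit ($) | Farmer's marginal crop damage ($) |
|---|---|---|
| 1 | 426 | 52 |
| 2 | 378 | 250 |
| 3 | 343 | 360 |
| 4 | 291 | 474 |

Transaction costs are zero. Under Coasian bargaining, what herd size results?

2

Bargaining reaches the level where marginal profit last exceeds marginal crop damage.
That holds through level 2 (378 ≥ 250) but not at 3 (343 < 360).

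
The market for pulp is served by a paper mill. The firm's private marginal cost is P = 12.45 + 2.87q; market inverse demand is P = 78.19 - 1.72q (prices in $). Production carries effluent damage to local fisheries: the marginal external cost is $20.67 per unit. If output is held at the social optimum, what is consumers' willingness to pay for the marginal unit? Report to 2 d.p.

Social marginal cost = private MC + MEC = 33.12 + 2.87q.
Set SMC = demand: 33.12 + 2.87q = 78.19 - 1.72q → q* = 9.8192.
Consumer price on the demand curve at q*: 78.19 − 1.72×9.8192 = 61.3010.

P = $61.30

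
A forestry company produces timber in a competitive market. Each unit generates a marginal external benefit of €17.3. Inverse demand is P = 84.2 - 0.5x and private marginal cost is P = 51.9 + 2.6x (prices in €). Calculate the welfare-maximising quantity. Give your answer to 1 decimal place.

x* = 16.0

Social marginal cost = private MC − MEB = 34.6 + 2.6x.
Set SMC = demand: 34.6 + 2.6x = 84.2 - 0.5x → x* = 16.0000.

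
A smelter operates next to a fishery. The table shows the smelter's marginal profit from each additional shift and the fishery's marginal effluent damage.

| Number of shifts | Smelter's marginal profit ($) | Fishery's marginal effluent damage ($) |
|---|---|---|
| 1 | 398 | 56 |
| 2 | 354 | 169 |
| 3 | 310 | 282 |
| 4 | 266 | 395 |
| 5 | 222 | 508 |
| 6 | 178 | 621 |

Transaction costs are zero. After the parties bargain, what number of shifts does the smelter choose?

3

Bargaining reaches the level where marginal profit last exceeds marginal effluent damage.
That holds through level 3 (310 ≥ 282) but not at 4 (266 < 395).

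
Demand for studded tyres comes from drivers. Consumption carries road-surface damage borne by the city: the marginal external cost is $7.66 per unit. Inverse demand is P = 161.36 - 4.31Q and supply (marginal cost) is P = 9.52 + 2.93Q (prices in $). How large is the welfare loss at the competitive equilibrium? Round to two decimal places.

Market equilibrium (private): 9.52 + 2.93Q = 161.36 - 4.31Q → Q_m = 20.9724.
Social marginal benefit = demand − MEC = 153.70 - 4.31Q.
Set SMB = MC: 153.70 - 4.31Q = 9.52 + 2.93Q → Q* = 19.9144.
The welfare-loss triangle has base |Q_m − Q*| and height MEC(Q_m) (the vertical gap between SMB and MC is zero at Q* and MEC at Q_m).
DWL = ½ × 1.0580 × 7.6600 = 4.0521.

DWL = $4.05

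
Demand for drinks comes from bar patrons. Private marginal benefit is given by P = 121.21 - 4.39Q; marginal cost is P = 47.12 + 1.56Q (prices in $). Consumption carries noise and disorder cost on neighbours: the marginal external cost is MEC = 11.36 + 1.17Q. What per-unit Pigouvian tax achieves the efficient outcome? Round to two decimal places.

tax = $21.67 per unit

Social marginal benefit = demand − MEC = 109.85 - 5.56Q.
Set SMB = MC: 109.85 - 5.56Q = 47.12 + 1.56Q → Q* = 8.8104.
The Pigouvian tax equals MEC at Q*: 11.36 + 1.17×8.8104 = 21.6682.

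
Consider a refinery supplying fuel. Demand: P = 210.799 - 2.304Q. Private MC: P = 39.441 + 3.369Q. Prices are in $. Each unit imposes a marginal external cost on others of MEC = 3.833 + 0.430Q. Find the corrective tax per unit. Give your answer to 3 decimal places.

Social marginal cost = private MC + MEC = 43.274 + 3.799Q.
Set SMC = demand: 43.274 + 3.799Q = 210.799 - 2.304Q → Q* = 27.4496.
The Pigouvian tax equals MEC at Q*: 3.833 + 0.430×27.4496 = 15.6363.

tax = $15.636 per unit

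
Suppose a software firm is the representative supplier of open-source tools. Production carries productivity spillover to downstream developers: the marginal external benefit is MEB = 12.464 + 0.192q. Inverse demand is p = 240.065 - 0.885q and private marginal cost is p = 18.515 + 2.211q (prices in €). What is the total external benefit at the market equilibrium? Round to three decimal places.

Market equilibrium (private): 18.515 + 2.211q = 240.065 - 0.885q → q_m = 71.5601.
Total external benefit = ∫₀^{q_m} (12.464 + 0.192q) dq = 12.464×71.5601 + ½×0.192×71.5601² = 1383.5265.

€1383.526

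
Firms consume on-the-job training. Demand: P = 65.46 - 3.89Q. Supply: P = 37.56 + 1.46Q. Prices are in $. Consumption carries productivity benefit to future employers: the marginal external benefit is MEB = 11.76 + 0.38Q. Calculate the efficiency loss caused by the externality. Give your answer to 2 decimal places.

Market equilibrium (private): 37.56 + 1.46Q = 65.46 - 3.89Q → Q_m = 5.2150.
Social marginal benefit = demand + MEB = 77.22 - 3.51Q.
Set SMB = MC: 77.22 - 3.51Q = 37.56 + 1.46Q → Q* = 7.9799.
Between Q* and Q_m the wedge SMB − MC runs linearly from 0 to MEB(Q_m), so the loss is a triangle.
DWL = ½ × 2.7649 × 13.7417 = 18.9972.

DWL = $19.00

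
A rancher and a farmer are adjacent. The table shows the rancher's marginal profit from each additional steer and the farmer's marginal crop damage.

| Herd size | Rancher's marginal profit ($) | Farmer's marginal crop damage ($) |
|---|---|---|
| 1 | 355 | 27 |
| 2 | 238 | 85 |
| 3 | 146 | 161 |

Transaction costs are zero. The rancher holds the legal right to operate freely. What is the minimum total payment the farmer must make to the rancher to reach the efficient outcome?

$146

Left alone the rancher would choose level 3 (marginal profit stays positive).
Efficient level: k* = 2 (marginal profit ≥ marginal crop damage through 2).
The farmer must at least cover the rancher's forgone profit from cutting 3→2: 146 = 146.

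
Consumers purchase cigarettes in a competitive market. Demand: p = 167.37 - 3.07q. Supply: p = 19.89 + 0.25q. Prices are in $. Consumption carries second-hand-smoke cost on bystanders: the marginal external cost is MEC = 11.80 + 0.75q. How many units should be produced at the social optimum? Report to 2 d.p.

q* = 33.34

Social marginal benefit = demand − MEC = 155.57 - 3.82q.
Set SMB = MC: 155.57 - 3.82q = 19.89 + 0.25q → q* = 33.3366.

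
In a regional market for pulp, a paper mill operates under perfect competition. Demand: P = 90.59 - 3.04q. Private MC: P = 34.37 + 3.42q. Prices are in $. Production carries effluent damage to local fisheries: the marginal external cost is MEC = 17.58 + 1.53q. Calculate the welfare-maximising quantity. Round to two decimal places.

q* = 4.84

Social marginal cost = private MC + MEC = 51.95 + 4.95q.
Set SMC = demand: 51.95 + 4.95q = 90.59 - 3.04q → q* = 4.8360.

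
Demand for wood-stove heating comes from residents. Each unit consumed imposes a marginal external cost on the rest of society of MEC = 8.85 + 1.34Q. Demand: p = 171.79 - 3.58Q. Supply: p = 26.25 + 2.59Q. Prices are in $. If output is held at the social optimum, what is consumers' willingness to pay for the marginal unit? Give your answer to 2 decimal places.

Social marginal benefit = demand − MEC = 162.94 - 4.92Q.
Set SMB = MC: 162.94 - 4.92Q = 26.25 + 2.59Q → Q* = 18.2011.
Consumer price on the demand curve at Q*: 171.79 − 3.58×18.2011 = 106.6301.

P = $106.63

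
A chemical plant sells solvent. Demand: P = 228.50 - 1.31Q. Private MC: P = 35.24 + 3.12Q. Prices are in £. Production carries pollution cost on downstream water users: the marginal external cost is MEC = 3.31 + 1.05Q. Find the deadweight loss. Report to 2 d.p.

DWL = £220.11

Market equilibrium (private): 35.24 + 3.12Q = 228.50 - 1.31Q → Q_m = 43.6253.
Social marginal cost = private MC + MEC = 38.55 + 4.17Q.
Set SMC = demand: 38.55 + 4.17Q = 228.50 - 1.31Q → Q* = 34.6624.
The welfare-loss triangle has base |Q_m − Q*| and height MEC(Q_m) (the vertical gap between SMC and demand is zero at Q* and MEC at Q_m).
DWL = ½ × 8.9629 × 49.1165 = 220.1131.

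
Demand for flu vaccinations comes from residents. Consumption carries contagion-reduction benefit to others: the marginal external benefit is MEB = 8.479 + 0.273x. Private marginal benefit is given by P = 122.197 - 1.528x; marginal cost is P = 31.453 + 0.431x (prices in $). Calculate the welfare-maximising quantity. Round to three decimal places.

x* = 58.851

Social marginal benefit = demand + MEB = 130.676 - 1.255x.
Set SMB = MC: 130.676 - 1.255x = 31.453 + 0.431x → x* = 58.8511.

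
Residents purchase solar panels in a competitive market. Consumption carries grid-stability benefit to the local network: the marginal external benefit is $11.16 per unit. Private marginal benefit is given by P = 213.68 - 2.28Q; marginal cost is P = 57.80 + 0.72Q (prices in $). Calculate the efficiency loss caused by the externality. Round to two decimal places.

Market equilibrium (private): 57.80 + 0.72Q = 213.68 - 2.28Q → Q_m = 51.9600.
Social marginal benefit = demand + MEB = 224.84 - 2.28Q.
Set SMB = MC: 224.84 - 2.28Q = 57.80 + 0.72Q → Q* = 55.6800.
Between Q* and Q_m the wedge SMB − MC runs linearly from 0 to MEB(Q_m), so the loss is a triangle.
DWL = ½ × 3.7200 × 11.1600 = 20.7576.

DWL = $20.76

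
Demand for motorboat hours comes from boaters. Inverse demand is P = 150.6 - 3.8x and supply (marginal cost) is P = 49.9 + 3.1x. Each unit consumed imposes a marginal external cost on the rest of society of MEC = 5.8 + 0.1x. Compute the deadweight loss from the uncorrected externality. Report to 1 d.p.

DWL = 3.8

Market equilibrium (private): 49.9 + 3.1x = 150.6 - 3.8x → x_m = 14.5942.
Social marginal benefit = demand − MEC = 144.8 - 3.9x.
Set SMB = MC: 144.8 - 3.9x = 49.9 + 3.1x → x* = 13.5571.
The welfare-loss triangle has base |x_m − x*| and height MEC(x_m) (the vertical gap between SMB and MC is zero at x* and MEC at x_m).
DWL = ½ × 1.0371 × 7.2594 = 3.7644.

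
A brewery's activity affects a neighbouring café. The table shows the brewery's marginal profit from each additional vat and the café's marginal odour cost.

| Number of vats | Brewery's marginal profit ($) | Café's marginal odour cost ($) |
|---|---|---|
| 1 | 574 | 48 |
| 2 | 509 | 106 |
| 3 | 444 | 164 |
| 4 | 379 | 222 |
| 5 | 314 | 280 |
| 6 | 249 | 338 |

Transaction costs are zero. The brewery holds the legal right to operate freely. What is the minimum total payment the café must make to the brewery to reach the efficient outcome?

$249

Left alone the brewery would choose level 6 (marginal profit stays positive).
Efficient level: k* = 5 (marginal profit ≥ marginal odour cost through 5).
The café must at least cover the brewery's forgone profit from cutting 6→5: 249 = 249.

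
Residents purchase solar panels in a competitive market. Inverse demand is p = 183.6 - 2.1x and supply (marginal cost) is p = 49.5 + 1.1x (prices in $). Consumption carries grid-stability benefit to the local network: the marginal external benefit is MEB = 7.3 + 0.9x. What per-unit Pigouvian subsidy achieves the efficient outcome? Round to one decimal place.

subsidy = $62.6 per unit

Social marginal benefit = demand + MEB = 190.9 - 1.2x.
Set SMB = MC: 190.9 - 1.2x = 49.5 + 1.1x → x* = 61.4783.
The Pigouvian subsidy equals MEB at x*: 7.3 + 0.9×61.4783 = 62.6305.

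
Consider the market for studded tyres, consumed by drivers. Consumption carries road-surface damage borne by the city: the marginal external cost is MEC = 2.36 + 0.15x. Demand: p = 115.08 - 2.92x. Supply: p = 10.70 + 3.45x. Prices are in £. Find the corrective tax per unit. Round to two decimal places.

Social marginal benefit = demand − MEC = 112.72 - 3.07x.
Set SMB = MC: 112.72 - 3.07x = 10.70 + 3.45x → x* = 15.6472.
The Pigouvian tax equals MEC at x*: 2.36 + 0.15×15.6472 = 4.7071.

tax = £4.71 per unit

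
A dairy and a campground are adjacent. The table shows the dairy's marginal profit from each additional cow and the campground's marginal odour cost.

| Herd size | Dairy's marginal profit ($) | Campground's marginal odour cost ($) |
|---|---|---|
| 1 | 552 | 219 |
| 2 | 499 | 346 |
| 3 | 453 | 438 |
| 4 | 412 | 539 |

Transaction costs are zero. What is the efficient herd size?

Bargaining reaches the level where marginal profit last exceeds marginal odour cost.
That holds through level 3 (453 ≥ 438) but not at 4 (412 < 539).

3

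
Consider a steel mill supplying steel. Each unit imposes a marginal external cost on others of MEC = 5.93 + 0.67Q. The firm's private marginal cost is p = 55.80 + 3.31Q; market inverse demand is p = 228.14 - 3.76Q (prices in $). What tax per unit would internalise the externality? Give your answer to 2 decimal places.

Social marginal cost = private MC + MEC = 61.73 + 3.98Q.
Set SMC = demand: 61.73 + 3.98Q = 228.14 - 3.76Q → Q* = 21.5000.
The Pigouvian tax equals MEC at Q*: 5.93 + 0.67×21.5000 = 20.3350.

tax = $20.34 per unit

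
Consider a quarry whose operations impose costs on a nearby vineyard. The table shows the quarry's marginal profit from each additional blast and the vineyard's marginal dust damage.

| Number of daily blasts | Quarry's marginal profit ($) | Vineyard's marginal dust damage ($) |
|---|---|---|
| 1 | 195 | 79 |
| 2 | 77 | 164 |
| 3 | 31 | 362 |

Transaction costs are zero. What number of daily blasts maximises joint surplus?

Bargaining reaches the level where marginal profit last exceeds marginal dust damage.
That holds through level 1 (195 ≥ 79) but not at 2 (77 < 164).

1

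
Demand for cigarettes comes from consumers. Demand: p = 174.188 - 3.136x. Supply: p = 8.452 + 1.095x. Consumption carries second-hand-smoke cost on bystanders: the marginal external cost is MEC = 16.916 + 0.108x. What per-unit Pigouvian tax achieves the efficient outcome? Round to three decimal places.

tax = 20.620 per unit

Social marginal benefit = demand − MEC = 157.272 - 3.244x.
Set SMB = MC: 157.272 - 3.244x = 8.452 + 1.095x → x* = 34.2982.
The Pigouvian tax equals MEC at x*: 16.916 + 0.108×34.2982 = 20.6202.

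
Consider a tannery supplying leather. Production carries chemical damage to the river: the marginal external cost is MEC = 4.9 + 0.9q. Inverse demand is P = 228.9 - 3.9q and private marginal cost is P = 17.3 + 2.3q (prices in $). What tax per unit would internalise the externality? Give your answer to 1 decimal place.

Social marginal cost = private MC + MEC = 22.2 + 3.2q.
Set SMC = demand: 22.2 + 3.2q = 228.9 - 3.9q → q* = 29.1127.
The Pigouvian tax equals MEC at q*: 4.9 + 0.9×29.1127 = 31.1014.

tax = $31.1 per unit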